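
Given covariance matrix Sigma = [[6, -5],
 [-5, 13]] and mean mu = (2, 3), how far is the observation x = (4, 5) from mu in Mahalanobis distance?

Step 1 — centre the observation: (x - mu) = (2, 2).

Step 2 — invert Sigma. det(Sigma) = 6·13 - (-5)² = 53.
  Sigma^{-1} = (1/det) · [[d, -b], [-b, a]] = [[0.2453, 0.0943],
 [0.0943, 0.1132]].

Step 3 — form the quadratic (x - mu)^T · Sigma^{-1} · (x - mu):
  Sigma^{-1} · (x - mu) = (0.6792, 0.4151).
  (x - mu)^T · [Sigma^{-1} · (x - mu)] = (2)·(0.6792) + (2)·(0.4151) = 2.1887.

Step 4 — take square root: d = √(2.1887) ≈ 1.4794.

d(x, mu) = √(2.1887) ≈ 1.4794


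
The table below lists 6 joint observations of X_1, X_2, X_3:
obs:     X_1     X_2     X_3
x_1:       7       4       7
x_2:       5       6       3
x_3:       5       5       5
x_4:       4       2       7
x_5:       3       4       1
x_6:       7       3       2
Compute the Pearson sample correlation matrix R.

Step 1 — column means:
  mean(X_1) = (7 + 5 + 5 + 4 + 3 + 7) / 6 = 31/6 = 5.1667
  mean(X_2) = (4 + 6 + 5 + 2 + 4 + 3) / 6 = 24/6 = 4
  mean(X_3) = (7 + 3 + 5 + 7 + 1 + 2) / 6 = 25/6 = 4.1667

Step 2 — sample variances and covariances s[i,j] = (1/(n-1)) · Σ_k (x_{k,i} - mean_i) · (x_{k,j} - mean_j), with n-1 = 5:
  s[X_1,X_1] = ((1.8333)·(1.8333) + (-0.1667)·(-0.1667) + (-0.1667)·(-0.1667) + (-1.1667)·(-1.1667) + (-2.1667)·(-2.1667) + (1.8333)·(1.8333)) / 5 = 12.8333/5 = 2.5667
  s[X_1,X_2] = ((1.8333)·(0) + (-0.1667)·(2) + (-0.1667)·(1) + (-1.1667)·(-2) + (-2.1667)·(0) + (1.8333)·(-1)) / 5 = 0/5 = 0
  s[X_1,X_3] = ((1.8333)·(2.8333) + (-0.1667)·(-1.1667) + (-0.1667)·(0.8333) + (-1.1667)·(2.8333) + (-2.1667)·(-3.1667) + (1.8333)·(-2.1667)) / 5 = 4.8333/5 = 0.9667
  s[X_2,X_2] = ((0)·(0) + (2)·(2) + (1)·(1) + (-2)·(-2) + (0)·(0) + (-1)·(-1)) / 5 = 10/5 = 2
  s[X_2,X_3] = ((0)·(2.8333) + (2)·(-1.1667) + (1)·(0.8333) + (-2)·(2.8333) + (0)·(-3.1667) + (-1)·(-2.1667)) / 5 = -5/5 = -1
  s[X_3,X_3] = ((2.8333)·(2.8333) + (-1.1667)·(-1.1667) + (0.8333)·(0.8333) + (2.8333)·(2.8333) + (-3.1667)·(-3.1667) + (-2.1667)·(-2.1667)) / 5 = 32.8333/5 = 6.5667
  Sample standard deviations s_i = √(s[i,i]):
  s(X_1) = √(2.5667) = 1.6021
  s(X_2) = √(2) = 1.4142
  s(X_3) = √(6.5667) = 2.5626

Step 3 — r_{ij} = s_{ij} / (s_i · s_j):
  r[X_1,X_1] = 1 (diagonal).
  r[X_1,X_2] = 0 / (1.6021 · 1.4142) = 0 / 2.2657 = 0
  r[X_1,X_3] = 0.9667 / (1.6021 · 2.5626) = 0.9667 / 4.1054 = 0.2355
  r[X_2,X_2] = 1 (diagonal).
  r[X_2,X_3] = -1 / (1.4142 · 2.5626) = -1 / 3.624 = -0.2759
  r[X_3,X_3] = 1 (diagonal).

R is symmetric with unit diagonal. Assembling:

R = [[1, 0, 0.2355],
 [0, 1, -0.2759],
 [0.2355, -0.2759, 1]]


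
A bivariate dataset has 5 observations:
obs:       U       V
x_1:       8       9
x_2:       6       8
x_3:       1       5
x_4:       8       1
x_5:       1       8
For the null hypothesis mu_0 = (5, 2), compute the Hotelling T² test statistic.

Step 1 — sample mean vector:
  mean(U) = (8 + 6 + 1 + 8 + 1) / 5 = 24/5 = 4.8
  mean(V) = (9 + 8 + 5 + 1 + 8) / 5 = 31/5 = 6.2
  x̄ = (4.8, 6.2),  deviation x̄ - mu_0 = (4.8, 6.2) - (5, 2) = (-0.2, 4.2).

Step 2 — sample covariance matrix, S[i,j] = (1/(n-1)) · Σ_k (x_{k,i} - mean_i) · (x_{k,j} - mean_j), divisor n-1 = 4:
  S[U,U] = ((3.2)·(3.2) + (1.2)·(1.2) + (-3.8)·(-3.8) + (3.2)·(3.2) + (-3.8)·(-3.8)) / 4 = 50.8/4 = 12.7
  S[U,V] = ((3.2)·(2.8) + (1.2)·(1.8) + (-3.8)·(-1.2) + (3.2)·(-5.2) + (-3.8)·(1.8)) / 4 = -7.8/4 = -1.95
  S[V,V] = ((2.8)·(2.8) + (1.8)·(1.8) + (-1.2)·(-1.2) + (-5.2)·(-5.2) + (1.8)·(1.8)) / 4 = 42.8/4 = 10.7
  S = [[12.7, -1.95],
 [-1.95, 10.7]].

Step 3 — invert S. det(S) = 12.7·10.7 - (-1.95)² = 132.0875.
  S^{-1} = (1/det) · [[d, -b], [-b, a]] = [[0.081, 0.0148],
 [0.0148, 0.0961]].

Step 4 — quadratic form (x̄ - mu_0)^T · S^{-1} · (x̄ - mu_0):
  S^{-1} · (x̄ - mu_0) = (0.0458, 0.4009),
  (x̄ - mu_0)^T · [...] = (-0.2)·(0.0458) + (4.2)·(0.4009) = 1.6745.

Step 5 — scale by n: T² = 5 · 1.6745 = 8.3725.

T² ≈ 8.3725


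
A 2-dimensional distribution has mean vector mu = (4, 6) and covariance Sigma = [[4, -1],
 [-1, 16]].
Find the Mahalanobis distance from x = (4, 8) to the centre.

Step 1 — centre the observation: (x - mu) = (0, 2).

Step 2 — invert Sigma. det(Sigma) = 4·16 - (-1)² = 63.
  Sigma^{-1} = (1/det) · [[d, -b], [-b, a]] = [[0.254, 0.0159],
 [0.0159, 0.0635]].

Step 3 — form the quadratic (x - mu)^T · Sigma^{-1} · (x - mu):
  Sigma^{-1} · (x - mu) = (0.0317, 0.127).
  (x - mu)^T · [Sigma^{-1} · (x - mu)] = (0)·(0.0317) + (2)·(0.127) = 0.254.

Step 4 — take square root: d = √(0.254) ≈ 0.504.

d(x, mu) = √(0.254) ≈ 0.504


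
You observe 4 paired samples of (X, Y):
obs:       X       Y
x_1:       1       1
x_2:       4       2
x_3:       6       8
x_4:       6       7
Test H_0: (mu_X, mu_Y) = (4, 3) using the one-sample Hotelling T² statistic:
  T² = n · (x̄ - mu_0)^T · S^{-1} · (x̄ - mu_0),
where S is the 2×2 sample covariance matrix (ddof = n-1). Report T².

Step 1 — sample mean vector:
  mean(X) = (1 + 4 + 6 + 6) / 4 = 17/4 = 4.25
  mean(Y) = (1 + 2 + 8 + 7) / 4 = 18/4 = 4.5
  x̄ = (4.25, 4.5),  deviation x̄ - mu_0 = (4.25, 4.5) - (4, 3) = (0.25, 1.5).

Step 2 — sample covariance matrix, S[i,j] = (1/(n-1)) · Σ_k (x_{k,i} - mean_i) · (x_{k,j} - mean_j), divisor n-1 = 3:
  S[X,X] = ((-3.25)·(-3.25) + (-0.25)·(-0.25) + (1.75)·(1.75) + (1.75)·(1.75)) / 3 = 16.75/3 = 5.5833
  S[X,Y] = ((-3.25)·(-3.5) + (-0.25)·(-2.5) + (1.75)·(3.5) + (1.75)·(2.5)) / 3 = 22.5/3 = 7.5
  S[Y,Y] = ((-3.5)·(-3.5) + (-2.5)·(-2.5) + (3.5)·(3.5) + (2.5)·(2.5)) / 3 = 37/3 = 12.3333
  S = [[5.5833, 7.5],
 [7.5, 12.3333]].

Step 3 — invert S. det(S) = 5.5833·12.3333 - (7.5)² = 12.6111.
  S^{-1} = (1/det) · [[d, -b], [-b, a]] = [[0.978, -0.5947],
 [-0.5947, 0.4427]].

Step 4 — quadratic form (x̄ - mu_0)^T · S^{-1} · (x̄ - mu_0):
  S^{-1} · (x̄ - mu_0) = (-0.6476, 0.5154),
  (x̄ - mu_0)^T · [...] = (0.25)·(-0.6476) + (1.5)·(0.5154) = 0.6112.

Step 5 — scale by n: T² = 4 · 0.6112 = 2.4449.

T² ≈ 2.4449


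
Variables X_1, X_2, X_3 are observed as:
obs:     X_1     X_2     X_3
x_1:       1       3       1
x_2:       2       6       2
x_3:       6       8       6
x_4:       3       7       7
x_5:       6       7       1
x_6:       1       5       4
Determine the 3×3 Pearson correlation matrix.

Step 1 — column means:
  mean(X_1) = (1 + 2 + 6 + 3 + 6 + 1) / 6 = 19/6 = 3.1667
  mean(X_2) = (3 + 6 + 8 + 7 + 7 + 5) / 6 = 36/6 = 6
  mean(X_3) = (1 + 2 + 6 + 7 + 1 + 4) / 6 = 21/6 = 3.5

Step 2 — sample variances and covariances s[i,j] = (1/(n-1)) · Σ_k (x_{k,i} - mean_i) · (x_{k,j} - mean_j), with n-1 = 5:
  s[X_1,X_1] = ((-2.1667)·(-2.1667) + (-1.1667)·(-1.1667) + (2.8333)·(2.8333) + (-0.1667)·(-0.1667) + (2.8333)·(2.8333) + (-2.1667)·(-2.1667)) / 5 = 26.8333/5 = 5.3667
  s[X_1,X_2] = ((-2.1667)·(-3) + (-1.1667)·(0) + (2.8333)·(2) + (-0.1667)·(1) + (2.8333)·(1) + (-2.1667)·(-1)) / 5 = 17/5 = 3.4
  s[X_1,X_3] = ((-2.1667)·(-2.5) + (-1.1667)·(-1.5) + (2.8333)·(2.5) + (-0.1667)·(3.5) + (2.8333)·(-2.5) + (-2.1667)·(0.5)) / 5 = 5.5/5 = 1.1
  s[X_2,X_2] = ((-3)·(-3) + (0)·(0) + (2)·(2) + (1)·(1) + (1)·(1) + (-1)·(-1)) / 5 = 16/5 = 3.2
  s[X_2,X_3] = ((-3)·(-2.5) + (0)·(-1.5) + (2)·(2.5) + (1)·(3.5) + (1)·(-2.5) + (-1)·(0.5)) / 5 = 13/5 = 2.6
  s[X_3,X_3] = ((-2.5)·(-2.5) + (-1.5)·(-1.5) + (2.5)·(2.5) + (3.5)·(3.5) + (-2.5)·(-2.5) + (0.5)·(0.5)) / 5 = 33.5/5 = 6.7
  Sample standard deviations s_i = √(s[i,i]):
  s(X_1) = √(5.3667) = 2.3166
  s(X_2) = √(3.2) = 1.7889
  s(X_3) = √(6.7) = 2.5884

Step 3 — r_{ij} = s_{ij} / (s_i · s_j):
  r[X_1,X_1] = 1 (diagonal).
  r[X_1,X_2] = 3.4 / (2.3166 · 1.7889) = 3.4 / 4.1441 = 0.8204
  r[X_1,X_3] = 1.1 / (2.3166 · 2.5884) = 1.1 / 5.9964 = 0.1834
  r[X_2,X_2] = 1 (diagonal).
  r[X_2,X_3] = 2.6 / (1.7889 · 2.5884) = 2.6 / 4.6303 = 0.5615
  r[X_3,X_3] = 1 (diagonal).

R is symmetric with unit diagonal. Assembling:

R = [[1, 0.8204, 0.1834],
 [0.8204, 1, 0.5615],
 [0.1834, 0.5615, 1]]


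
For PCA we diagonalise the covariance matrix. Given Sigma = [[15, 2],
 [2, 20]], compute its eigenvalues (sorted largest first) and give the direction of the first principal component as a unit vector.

Step 1 — characteristic polynomial of 2×2 Sigma:
  det(Sigma - λI) = λ² - trace · λ + det = 0.
  trace = 15 + 20 = 35, det = 15·20 - (2)² = 296.
Step 2 — discriminant:
  Δ = trace² - 4·det = 1225 - 1184 = 41.
Step 3 — eigenvalues:
  λ = (trace ± √Δ)/2 = (35 ± 6.4031)/2,
  λ_1 = 20.7016,  λ_2 = 14.2984.

Step 4 — unit eigenvector for λ_1: solve (Sigma - λ_1 I)v = 0. First row:
  (15 - 20.7016)·v_x + (2)·v_y = 0, i.e. (-5.7016)·v_x + (2)·v_y = 0,
  so v ∝ (b, λ_1 - a) = (2, 5.7016) = u.
  ||u|| = √((2)² + (5.7016)²) = √(36.5078) ≈ 6.0422,
  v_1 = u/||u|| ≈ (0.331, 0.9436) (||v_1|| = 1).

λ_1 = 20.7016,  λ_2 = 14.2984;  v_1 ≈ (0.331, 0.9436)


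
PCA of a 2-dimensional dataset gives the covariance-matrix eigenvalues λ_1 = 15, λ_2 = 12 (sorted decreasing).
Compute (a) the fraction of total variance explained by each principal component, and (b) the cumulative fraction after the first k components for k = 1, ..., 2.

Step 1 — total variance = trace(Sigma) = Σ λ_i = 15 + 12 = 27.

Step 2 — fraction explained by component i = λ_i / Σ λ:
  PC1: 15/27 = 0.5556
  PC2: 12/27 = 0.4444

Step 3 — cumulative fraction after k components = (λ_1 + ... + λ_k) / Σ λ:
  k = 1: 15/27 = 0.5556
  k = 2: (15 + 12)/27 = 27/27 = 1

Summary (fraction, with percent):

explained: PC1 0.5556 (55.56%), PC2 0.4444 (44.44%);  cumulative: 0.5556, 1


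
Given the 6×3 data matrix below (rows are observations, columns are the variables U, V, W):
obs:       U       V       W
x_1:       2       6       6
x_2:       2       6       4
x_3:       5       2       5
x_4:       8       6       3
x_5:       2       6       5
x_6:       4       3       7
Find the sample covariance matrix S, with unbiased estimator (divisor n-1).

Step 1 — column means:
  mean(U) = (2 + 2 + 5 + 8 + 2 + 4) / 6 = 23/6 = 3.8333
  mean(V) = (6 + 6 + 2 + 6 + 6 + 3) / 6 = 29/6 = 4.8333
  mean(W) = (6 + 4 + 5 + 3 + 5 + 7) / 6 = 30/6 = 5

Step 2 — sample covariance S[i,j] = (1/(n-1)) · Σ_k (x_{k,i} - mean_i) · (x_{k,j} - mean_j), with n-1 = 5.
  S[U,U] = ((-1.8333)·(-1.8333) + (-1.8333)·(-1.8333) + (1.1667)·(1.1667) + (4.1667)·(4.1667) + (-1.8333)·(-1.8333) + (0.1667)·(0.1667)) / 5 = 28.8333/5 = 5.7667
  S[U,V] = ((-1.8333)·(1.1667) + (-1.8333)·(1.1667) + (1.1667)·(-2.8333) + (4.1667)·(1.1667) + (-1.8333)·(1.1667) + (0.1667)·(-1.8333)) / 5 = -5.1667/5 = -1.0333
  S[U,W] = ((-1.8333)·(1) + (-1.8333)·(-1) + (1.1667)·(0) + (4.1667)·(-2) + (-1.8333)·(0) + (0.1667)·(2)) / 5 = -8/5 = -1.6
  S[V,V] = ((1.1667)·(1.1667) + (1.1667)·(1.1667) + (-2.8333)·(-2.8333) + (1.1667)·(1.1667) + (1.1667)·(1.1667) + (-1.8333)·(-1.8333)) / 5 = 16.8333/5 = 3.3667
  S[V,W] = ((1.1667)·(1) + (1.1667)·(-1) + (-2.8333)·(0) + (1.1667)·(-2) + (1.1667)·(0) + (-1.8333)·(2)) / 5 = -6/5 = -1.2
  S[W,W] = ((1)·(1) + (-1)·(-1) + (0)·(0) + (-2)·(-2) + (0)·(0) + (2)·(2)) / 5 = 10/5 = 2

S is symmetric (S[j,i] = S[i,j]). Assembling:

S = [[5.7667, -1.0333, -1.6],
 [-1.0333, 3.3667, -1.2],
 [-1.6, -1.2, 2]]


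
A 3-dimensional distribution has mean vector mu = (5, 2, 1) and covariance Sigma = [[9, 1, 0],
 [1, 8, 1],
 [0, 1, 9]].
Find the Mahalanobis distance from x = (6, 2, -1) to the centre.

Step 1 — centre the observation: (x - mu) = (1, 0, -2).

Step 2 — invert Sigma (cofactor / det for 3×3, or solve directly):
  Sigma^{-1} = [[0.1127, -0.0143, 0.0016],
 [-0.0143, 0.1286, -0.0143],
 [0.0016, -0.0143, 0.1127]].

Step 3 — form the quadratic (x - mu)^T · Sigma^{-1} · (x - mu):
  Sigma^{-1} · (x - mu) = (0.1095, 0.0143, -0.2238).
  (x - mu)^T · [Sigma^{-1} · (x - mu)] = (1)·(0.1095) + (0)·(0.0143) + (-2)·(-0.2238) = 0.5571.

Step 4 — take square root: d = √(0.5571) ≈ 0.7464.

d(x, mu) = √(0.5571) ≈ 0.7464


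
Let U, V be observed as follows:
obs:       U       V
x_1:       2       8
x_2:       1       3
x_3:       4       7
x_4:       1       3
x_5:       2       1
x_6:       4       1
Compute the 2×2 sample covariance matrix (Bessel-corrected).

Step 1 — column means:
  mean(U) = (2 + 1 + 4 + 1 + 2 + 4) / 6 = 14/6 = 2.3333
  mean(V) = (8 + 3 + 7 + 3 + 1 + 1) / 6 = 23/6 = 3.8333

Step 2 — sample covariance S[i,j] = (1/(n-1)) · Σ_k (x_{k,i} - mean_i) · (x_{k,j} - mean_j), with n-1 = 5.
  S[U,U] = ((-0.3333)·(-0.3333) + (-1.3333)·(-1.3333) + (1.6667)·(1.6667) + (-1.3333)·(-1.3333) + (-0.3333)·(-0.3333) + (1.6667)·(1.6667)) / 5 = 9.3333/5 = 1.8667
  S[U,V] = ((-0.3333)·(4.1667) + (-1.3333)·(-0.8333) + (1.6667)·(3.1667) + (-1.3333)·(-0.8333) + (-0.3333)·(-2.8333) + (1.6667)·(-2.8333)) / 5 = 2.3333/5 = 0.4667
  S[V,V] = ((4.1667)·(4.1667) + (-0.8333)·(-0.8333) + (3.1667)·(3.1667) + (-0.8333)·(-0.8333) + (-2.8333)·(-2.8333) + (-2.8333)·(-2.8333)) / 5 = 44.8333/5 = 8.9667

S is symmetric (S[j,i] = S[i,j]). Assembling:

S = [[1.8667, 0.4667],
 [0.4667, 8.9667]]


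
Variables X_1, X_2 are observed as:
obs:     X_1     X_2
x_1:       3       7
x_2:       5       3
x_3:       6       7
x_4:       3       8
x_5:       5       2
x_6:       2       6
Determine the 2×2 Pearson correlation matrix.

Step 1 — column means:
  mean(X_1) = (3 + 5 + 6 + 3 + 5 + 2) / 6 = 24/6 = 4
  mean(X_2) = (7 + 3 + 7 + 8 + 2 + 6) / 6 = 33/6 = 5.5

Step 2 — sample variances and covariances s[i,j] = (1/(n-1)) · Σ_k (x_{k,i} - mean_i) · (x_{k,j} - mean_j), with n-1 = 5:
  s[X_1,X_1] = ((-1)·(-1) + (1)·(1) + (2)·(2) + (-1)·(-1) + (1)·(1) + (-2)·(-2)) / 5 = 12/5 = 2.4
  s[X_1,X_2] = ((-1)·(1.5) + (1)·(-2.5) + (2)·(1.5) + (-1)·(2.5) + (1)·(-3.5) + (-2)·(0.5)) / 5 = -8/5 = -1.6
  s[X_2,X_2] = ((1.5)·(1.5) + (-2.5)·(-2.5) + (1.5)·(1.5) + (2.5)·(2.5) + (-3.5)·(-3.5) + (0.5)·(0.5)) / 5 = 29.5/5 = 5.9
  Sample standard deviations s_i = √(s[i,i]):
  s(X_1) = √(2.4) = 1.5492
  s(X_2) = √(5.9) = 2.429

Step 3 — r_{ij} = s_{ij} / (s_i · s_j):
  r[X_1,X_1] = 1 (diagonal).
  r[X_1,X_2] = -1.6 / (1.5492 · 2.429) = -1.6 / 3.763 = -0.4252
  r[X_2,X_2] = 1 (diagonal).

R is symmetric with unit diagonal. Assembling:

R = [[1, -0.4252],
 [-0.4252, 1]]


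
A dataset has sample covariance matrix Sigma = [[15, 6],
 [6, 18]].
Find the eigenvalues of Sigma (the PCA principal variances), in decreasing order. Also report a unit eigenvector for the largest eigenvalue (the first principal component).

Step 1 — characteristic polynomial of 2×2 Sigma:
  det(Sigma - λI) = λ² - trace · λ + det = 0.
  trace = 15 + 18 = 33, det = 15·18 - (6)² = 234.
Step 2 — discriminant:
  Δ = trace² - 4·det = 1089 - 936 = 153.
Step 3 — eigenvalues:
  λ = (trace ± √Δ)/2 = (33 ± 12.3693)/2,
  λ_1 = 22.6847,  λ_2 = 10.3153.

Step 4 — unit eigenvector for λ_1: solve (Sigma - λ_1 I)v = 0. First row:
  (15 - 22.6847)·v_x + (6)·v_y = 0, i.e. (-7.6847)·v_x + (6)·v_y = 0,
  so v ∝ (b, λ_1 - a) = (6, 7.6847) = u.
  ||u|| = √((6)² + (7.6847)²) = √(95.054) ≈ 9.7496,
  v_1 = u/||u|| ≈ (0.6154, 0.7882) (||v_1|| = 1).

λ_1 = 22.6847,  λ_2 = 10.3153;  v_1 ≈ (0.6154, 0.7882)


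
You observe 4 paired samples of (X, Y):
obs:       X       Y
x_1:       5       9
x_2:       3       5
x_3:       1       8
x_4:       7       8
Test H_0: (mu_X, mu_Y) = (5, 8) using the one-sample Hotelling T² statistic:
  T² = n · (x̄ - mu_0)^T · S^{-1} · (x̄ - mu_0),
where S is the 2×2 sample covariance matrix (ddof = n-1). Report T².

Step 1 — sample mean vector:
  mean(X) = (5 + 3 + 1 + 7) / 4 = 16/4 = 4
  mean(Y) = (9 + 5 + 8 + 8) / 4 = 30/4 = 7.5
  x̄ = (4, 7.5),  deviation x̄ - mu_0 = (4, 7.5) - (5, 8) = (-1, -0.5).

Step 2 — sample covariance matrix, S[i,j] = (1/(n-1)) · Σ_k (x_{k,i} - mean_i) · (x_{k,j} - mean_j), divisor n-1 = 3:
  S[X,X] = ((1)·(1) + (-1)·(-1) + (-3)·(-3) + (3)·(3)) / 3 = 20/3 = 6.6667
  S[X,Y] = ((1)·(1.5) + (-1)·(-2.5) + (-3)·(0.5) + (3)·(0.5)) / 3 = 4/3 = 1.3333
  S[Y,Y] = ((1.5)·(1.5) + (-2.5)·(-2.5) + (0.5)·(0.5) + (0.5)·(0.5)) / 3 = 9/3 = 3
  S = [[6.6667, 1.3333],
 [1.3333, 3]].

Step 3 — invert S. det(S) = 6.6667·3 - (1.3333)² = 18.2222.
  S^{-1} = (1/det) · [[d, -b], [-b, a]] = [[0.1646, -0.0732],
 [-0.0732, 0.3659]].

Step 4 — quadratic form (x̄ - mu_0)^T · S^{-1} · (x̄ - mu_0):
  S^{-1} · (x̄ - mu_0) = (-0.128, -0.1098),
  (x̄ - mu_0)^T · [...] = (-1)·(-0.128) + (-0.5)·(-0.1098) = 0.1829.

Step 5 — scale by n: T² = 4 · 0.1829 = 0.7317.

T² ≈ 0.7317


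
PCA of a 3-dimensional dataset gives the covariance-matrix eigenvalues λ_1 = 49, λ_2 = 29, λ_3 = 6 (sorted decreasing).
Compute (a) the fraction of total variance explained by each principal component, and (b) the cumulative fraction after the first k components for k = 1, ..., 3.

Step 1 — total variance = trace(Sigma) = Σ λ_i = 49 + 29 + 6 = 84.

Step 2 — fraction explained by component i = λ_i / Σ λ:
  PC1: 49/84 = 0.5833
  PC2: 29/84 = 0.3452
  PC3: 6/84 = 0.0714

Step 3 — cumulative fraction after k components = (λ_1 + ... + λ_k) / Σ λ:
  k = 1: 49/84 = 0.5833
  k = 2: (49 + 29)/84 = 78/84 = 0.9286
  k = 3: (49 + 29 + 6)/84 = 84/84 = 1

Summary (fraction, with percent):

explained: PC1 0.5833 (58.33%), PC2 0.3452 (34.52%), PC3 0.0714 (7.14%);  cumulative: 0.5833, 0.9286, 1


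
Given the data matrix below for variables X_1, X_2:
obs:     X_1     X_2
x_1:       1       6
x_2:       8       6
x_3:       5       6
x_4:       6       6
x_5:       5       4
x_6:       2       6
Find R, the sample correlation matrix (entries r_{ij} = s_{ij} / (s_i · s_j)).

Step 1 — column means:
  mean(X_1) = (1 + 8 + 5 + 6 + 5 + 2) / 6 = 27/6 = 4.5
  mean(X_2) = (6 + 6 + 6 + 6 + 4 + 6) / 6 = 34/6 = 5.6667

Step 2 — sample variances and covariances s[i,j] = (1/(n-1)) · Σ_k (x_{k,i} - mean_i) · (x_{k,j} - mean_j), with n-1 = 5:
  s[X_1,X_1] = ((-3.5)·(-3.5) + (3.5)·(3.5) + (0.5)·(0.5) + (1.5)·(1.5) + (0.5)·(0.5) + (-2.5)·(-2.5)) / 5 = 33.5/5 = 6.7
  s[X_1,X_2] = ((-3.5)·(0.3333) + (3.5)·(0.3333) + (0.5)·(0.3333) + (1.5)·(0.3333) + (0.5)·(-1.6667) + (-2.5)·(0.3333)) / 5 = -1/5 = -0.2
  s[X_2,X_2] = ((0.3333)·(0.3333) + (0.3333)·(0.3333) + (0.3333)·(0.3333) + (0.3333)·(0.3333) + (-1.6667)·(-1.6667) + (0.3333)·(0.3333)) / 5 = 3.3333/5 = 0.6667
  Sample standard deviations s_i = √(s[i,i]):
  s(X_1) = √(6.7) = 2.5884
  s(X_2) = √(0.6667) = 0.8165

Step 3 — r_{ij} = s_{ij} / (s_i · s_j):
  r[X_1,X_1] = 1 (diagonal).
  r[X_1,X_2] = -0.2 / (2.5884 · 0.8165) = -0.2 / 2.1134 = -0.0946
  r[X_2,X_2] = 1 (diagonal).

R is symmetric with unit diagonal. Assembling:

R = [[1, -0.0946],
 [-0.0946, 1]]


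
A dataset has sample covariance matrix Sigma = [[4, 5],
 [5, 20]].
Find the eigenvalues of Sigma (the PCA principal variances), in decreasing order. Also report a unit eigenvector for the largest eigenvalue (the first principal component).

Step 1 — characteristic polynomial of 2×2 Sigma:
  det(Sigma - λI) = λ² - trace · λ + det = 0.
  trace = 4 + 20 = 24, det = 4·20 - (5)² = 55.
Step 2 — discriminant:
  Δ = trace² - 4·det = 576 - 220 = 356.
Step 3 — eigenvalues:
  λ = (trace ± √Δ)/2 = (24 ± 18.868)/2,
  λ_1 = 21.434,  λ_2 = 2.566.

Step 4 — unit eigenvector for λ_1: solve (Sigma - λ_1 I)v = 0. First row:
  (4 - 21.434)·v_x + (5)·v_y = 0, i.e. (-17.434)·v_x + (5)·v_y = 0,
  so v ∝ (b, λ_1 - a) = (5, 17.434) = u.
  ||u|| = √((5)² + (17.434)²) = √(328.9437) ≈ 18.1368,
  v_1 = u/||u|| ≈ (0.2757, 0.9612) (||v_1|| = 1).

λ_1 = 21.434,  λ_2 = 2.566;  v_1 ≈ (0.2757, 0.9612)


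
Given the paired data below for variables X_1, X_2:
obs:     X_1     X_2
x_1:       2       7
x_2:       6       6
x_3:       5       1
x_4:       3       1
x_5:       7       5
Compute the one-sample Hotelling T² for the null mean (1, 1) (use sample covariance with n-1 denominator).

Step 1 — sample mean vector:
  mean(X_1) = (2 + 6 + 5 + 3 + 7) / 5 = 23/5 = 4.6
  mean(X_2) = (7 + 6 + 1 + 1 + 5) / 5 = 20/5 = 4
  x̄ = (4.6, 4),  deviation x̄ - mu_0 = (4.6, 4) - (1, 1) = (3.6, 3).

Step 2 — sample covariance matrix, S[i,j] = (1/(n-1)) · Σ_k (x_{k,i} - mean_i) · (x_{k,j} - mean_j), divisor n-1 = 4:
  S[X_1,X_1] = ((-2.6)·(-2.6) + (1.4)·(1.4) + (0.4)·(0.4) + (-1.6)·(-1.6) + (2.4)·(2.4)) / 4 = 17.2/4 = 4.3
  S[X_1,X_2] = ((-2.6)·(3) + (1.4)·(2) + (0.4)·(-3) + (-1.6)·(-3) + (2.4)·(1)) / 4 = 1/4 = 0.25
  S[X_2,X_2] = ((3)·(3) + (2)·(2) + (-3)·(-3) + (-3)·(-3) + (1)·(1)) / 4 = 32/4 = 8
  S = [[4.3, 0.25],
 [0.25, 8]].

Step 3 — invert S. det(S) = 4.3·8 - (0.25)² = 34.3375.
  S^{-1} = (1/det) · [[d, -b], [-b, a]] = [[0.233, -0.0073],
 [-0.0073, 0.1252]].

Step 4 — quadratic form (x̄ - mu_0)^T · S^{-1} · (x̄ - mu_0):
  S^{-1} · (x̄ - mu_0) = (0.8169, 0.3495),
  (x̄ - mu_0)^T · [...] = (3.6)·(0.8169) + (3)·(0.3495) = 3.9892.

Step 5 — scale by n: T² = 5 · 3.9892 = 19.9461.

T² ≈ 19.9461


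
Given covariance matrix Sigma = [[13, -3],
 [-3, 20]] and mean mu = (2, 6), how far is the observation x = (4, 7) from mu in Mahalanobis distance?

Step 1 — centre the observation: (x - mu) = (2, 1).

Step 2 — invert Sigma. det(Sigma) = 13·20 - (-3)² = 251.
  Sigma^{-1} = (1/det) · [[d, -b], [-b, a]] = [[0.0797, 0.012],
 [0.012, 0.0518]].

Step 3 — form the quadratic (x - mu)^T · Sigma^{-1} · (x - mu):
  Sigma^{-1} · (x - mu) = (0.1713, 0.0757).
  (x - mu)^T · [Sigma^{-1} · (x - mu)] = (2)·(0.1713) + (1)·(0.0757) = 0.4183.

Step 4 — take square root: d = √(0.4183) ≈ 0.6468.

d(x, mu) = √(0.4183) ≈ 0.6468


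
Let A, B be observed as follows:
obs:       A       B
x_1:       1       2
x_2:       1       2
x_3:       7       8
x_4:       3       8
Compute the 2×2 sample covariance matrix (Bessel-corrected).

Step 1 — column means:
  mean(A) = (1 + 1 + 7 + 3) / 4 = 12/4 = 3
  mean(B) = (2 + 2 + 8 + 8) / 4 = 20/4 = 5

Step 2 — sample covariance S[i,j] = (1/(n-1)) · Σ_k (x_{k,i} - mean_i) · (x_{k,j} - mean_j), with n-1 = 3.
  S[A,A] = ((-2)·(-2) + (-2)·(-2) + (4)·(4) + (0)·(0)) / 3 = 24/3 = 8
  S[A,B] = ((-2)·(-3) + (-2)·(-3) + (4)·(3) + (0)·(3)) / 3 = 24/3 = 8
  S[B,B] = ((-3)·(-3) + (-3)·(-3) + (3)·(3) + (3)·(3)) / 3 = 36/3 = 12

S is symmetric (S[j,i] = S[i,j]). Assembling:

S = [[8, 8],
 [8, 12]]


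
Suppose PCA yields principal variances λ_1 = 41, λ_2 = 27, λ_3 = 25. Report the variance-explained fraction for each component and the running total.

Step 1 — total variance = trace(Sigma) = Σ λ_i = 41 + 27 + 25 = 93.

Step 2 — fraction explained by component i = λ_i / Σ λ:
  PC1: 41/93 = 0.4409
  PC2: 27/93 = 0.2903
  PC3: 25/93 = 0.2688

Step 3 — cumulative fraction after k components = (λ_1 + ... + λ_k) / Σ λ:
  k = 1: 41/93 = 0.4409
  k = 2: (41 + 27)/93 = 68/93 = 0.7312
  k = 3: (41 + 27 + 25)/93 = 93/93 = 1

Summary (fraction, with percent):

explained: PC1 0.4409 (44.09%), PC2 0.2903 (29.03%), PC3 0.2688 (26.88%);  cumulative: 0.4409, 0.7312, 1


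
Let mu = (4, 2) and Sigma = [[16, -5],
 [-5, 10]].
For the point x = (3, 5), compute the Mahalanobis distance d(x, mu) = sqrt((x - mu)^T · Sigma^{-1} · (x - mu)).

Step 1 — centre the observation: (x - mu) = (-1, 3).

Step 2 — invert Sigma. det(Sigma) = 16·10 - (-5)² = 135.
  Sigma^{-1} = (1/det) · [[d, -b], [-b, a]] = [[0.0741, 0.037],
 [0.037, 0.1185]].

Step 3 — form the quadratic (x - mu)^T · Sigma^{-1} · (x - mu):
  Sigma^{-1} · (x - mu) = (0.037, 0.3185).
  (x - mu)^T · [Sigma^{-1} · (x - mu)] = (-1)·(0.037) + (3)·(0.3185) = 0.9185.

Step 4 — take square root: d = √(0.9185) ≈ 0.9584.

d(x, mu) = √(0.9185) ≈ 0.9584


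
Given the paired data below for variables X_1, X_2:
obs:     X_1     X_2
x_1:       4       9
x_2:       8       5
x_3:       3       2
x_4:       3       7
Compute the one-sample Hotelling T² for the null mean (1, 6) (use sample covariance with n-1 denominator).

Step 1 — sample mean vector:
  mean(X_1) = (4 + 8 + 3 + 3) / 4 = 18/4 = 4.5
  mean(X_2) = (9 + 5 + 2 + 7) / 4 = 23/4 = 5.75
  x̄ = (4.5, 5.75),  deviation x̄ - mu_0 = (4.5, 5.75) - (1, 6) = (3.5, -0.25).

Step 2 — sample covariance matrix, S[i,j] = (1/(n-1)) · Σ_k (x_{k,i} - mean_i) · (x_{k,j} - mean_j), divisor n-1 = 3:
  S[X_1,X_1] = ((-0.5)·(-0.5) + (3.5)·(3.5) + (-1.5)·(-1.5) + (-1.5)·(-1.5)) / 3 = 17/3 = 5.6667
  S[X_1,X_2] = ((-0.5)·(3.25) + (3.5)·(-0.75) + (-1.5)·(-3.75) + (-1.5)·(1.25)) / 3 = -0.5/3 = -0.1667
  S[X_2,X_2] = ((3.25)·(3.25) + (-0.75)·(-0.75) + (-3.75)·(-3.75) + (1.25)·(1.25)) / 3 = 26.75/3 = 8.9167
  S = [[5.6667, -0.1667],
 [-0.1667, 8.9167]].

Step 3 — invert S. det(S) = 5.6667·8.9167 - (-0.1667)² = 50.5.
  S^{-1} = (1/det) · [[d, -b], [-b, a]] = [[0.1766, 0.0033],
 [0.0033, 0.1122]].

Step 4 — quadratic form (x̄ - mu_0)^T · S^{-1} · (x̄ - mu_0):
  S^{-1} · (x̄ - mu_0) = (0.6172, -0.0165),
  (x̄ - mu_0)^T · [...] = (3.5)·(0.6172) + (-0.25)·(-0.0165) = 2.1642.

Step 5 — scale by n: T² = 4 · 2.1642 = 8.6568.

T² ≈ 8.6568


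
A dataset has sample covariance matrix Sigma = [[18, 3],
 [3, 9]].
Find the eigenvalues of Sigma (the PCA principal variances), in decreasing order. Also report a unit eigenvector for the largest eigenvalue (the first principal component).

Step 1 — characteristic polynomial of 2×2 Sigma:
  det(Sigma - λI) = λ² - trace · λ + det = 0.
  trace = 18 + 9 = 27, det = 18·9 - (3)² = 153.
Step 2 — discriminant:
  Δ = trace² - 4·det = 729 - 612 = 117.
Step 3 — eigenvalues:
  λ = (trace ± √Δ)/2 = (27 ± 10.8167)/2,
  λ_1 = 18.9083,  λ_2 = 8.0917.

Step 4 — unit eigenvector for λ_1: solve (Sigma - λ_1 I)v = 0. First row:
  (18 - 18.9083)·v_x + (3)·v_y = 0, i.e. (-0.9083)·v_x + (3)·v_y = 0,
  so v ∝ (b, λ_1 - a) = (3, 0.9083) = u.
  ||u|| = √((3)² + (0.9083)²) = √(9.8251) ≈ 3.1345,
  v_1 = u/||u|| ≈ (0.9571, 0.2898) (||v_1|| = 1).

λ_1 = 18.9083,  λ_2 = 8.0917;  v_1 ≈ (0.9571, 0.2898)


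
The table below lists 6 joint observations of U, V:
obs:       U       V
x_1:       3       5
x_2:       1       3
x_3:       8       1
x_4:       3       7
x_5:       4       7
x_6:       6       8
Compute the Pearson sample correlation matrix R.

Step 1 — column means:
  mean(U) = (3 + 1 + 8 + 3 + 4 + 6) / 6 = 25/6 = 4.1667
  mean(V) = (5 + 3 + 1 + 7 + 7 + 8) / 6 = 31/6 = 5.1667

Step 2 — sample variances and covariances s[i,j] = (1/(n-1)) · Σ_k (x_{k,i} - mean_i) · (x_{k,j} - mean_j), with n-1 = 5:
  s[U,U] = ((-1.1667)·(-1.1667) + (-3.1667)·(-3.1667) + (3.8333)·(3.8333) + (-1.1667)·(-1.1667) + (-0.1667)·(-0.1667) + (1.8333)·(1.8333)) / 5 = 30.8333/5 = 6.1667
  s[U,V] = ((-1.1667)·(-0.1667) + (-3.1667)·(-2.1667) + (3.8333)·(-4.1667) + (-1.1667)·(1.8333) + (-0.1667)·(1.8333) + (1.8333)·(2.8333)) / 5 = -6.1667/5 = -1.2333
  s[V,V] = ((-0.1667)·(-0.1667) + (-2.1667)·(-2.1667) + (-4.1667)·(-4.1667) + (1.8333)·(1.8333) + (1.8333)·(1.8333) + (2.8333)·(2.8333)) / 5 = 36.8333/5 = 7.3667
  Sample standard deviations s_i = √(s[i,i]):
  s(U) = √(6.1667) = 2.4833
  s(V) = √(7.3667) = 2.7142

Step 3 — r_{ij} = s_{ij} / (s_i · s_j):
  r[U,U] = 1 (diagonal).
  r[U,V] = -1.2333 / (2.4833 · 2.7142) = -1.2333 / 6.74 = -0.183
  r[V,V] = 1 (diagonal).

R is symmetric with unit diagonal. Assembling:

R = [[1, -0.183],
 [-0.183, 1]]


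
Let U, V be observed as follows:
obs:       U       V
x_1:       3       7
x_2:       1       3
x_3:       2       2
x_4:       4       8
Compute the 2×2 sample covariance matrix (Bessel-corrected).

Step 1 — column means:
  mean(U) = (3 + 1 + 2 + 4) / 4 = 10/4 = 2.5
  mean(V) = (7 + 3 + 2 + 8) / 4 = 20/4 = 5

Step 2 — sample covariance S[i,j] = (1/(n-1)) · Σ_k (x_{k,i} - mean_i) · (x_{k,j} - mean_j), with n-1 = 3.
  S[U,U] = ((0.5)·(0.5) + (-1.5)·(-1.5) + (-0.5)·(-0.5) + (1.5)·(1.5)) / 3 = 5/3 = 1.6667
  S[U,V] = ((0.5)·(2) + (-1.5)·(-2) + (-0.5)·(-3) + (1.5)·(3)) / 3 = 10/3 = 3.3333
  S[V,V] = ((2)·(2) + (-2)·(-2) + (-3)·(-3) + (3)·(3)) / 3 = 26/3 = 8.6667

S is symmetric (S[j,i] = S[i,j]). Assembling:

S = [[1.6667, 3.3333],
 [3.3333, 8.6667]]


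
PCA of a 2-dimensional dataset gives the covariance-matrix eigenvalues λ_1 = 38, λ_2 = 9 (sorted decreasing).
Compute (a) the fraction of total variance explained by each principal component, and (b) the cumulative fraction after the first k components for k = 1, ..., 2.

Step 1 — total variance = trace(Sigma) = Σ λ_i = 38 + 9 = 47.

Step 2 — fraction explained by component i = λ_i / Σ λ:
  PC1: 38/47 = 0.8085
  PC2: 9/47 = 0.1915

Step 3 — cumulative fraction after k components = (λ_1 + ... + λ_k) / Σ λ:
  k = 1: 38/47 = 0.8085
  k = 2: (38 + 9)/47 = 47/47 = 1

Summary (fraction, with percent):

explained: PC1 0.8085 (80.85%), PC2 0.1915 (19.15%);  cumulative: 0.8085, 1


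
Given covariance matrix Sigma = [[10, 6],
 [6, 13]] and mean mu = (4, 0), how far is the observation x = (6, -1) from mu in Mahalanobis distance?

Step 1 — centre the observation: (x - mu) = (2, -1).

Step 2 — invert Sigma. det(Sigma) = 10·13 - (6)² = 94.
  Sigma^{-1} = (1/det) · [[d, -b], [-b, a]] = [[0.1383, -0.0638],
 [-0.0638, 0.1064]].

Step 3 — form the quadratic (x - mu)^T · Sigma^{-1} · (x - mu):
  Sigma^{-1} · (x - mu) = (0.3404, -0.234).
  (x - mu)^T · [Sigma^{-1} · (x - mu)] = (2)·(0.3404) + (-1)·(-0.234) = 0.9149.

Step 4 — take square root: d = √(0.9149) ≈ 0.9565.

d(x, mu) = √(0.9149) ≈ 0.9565


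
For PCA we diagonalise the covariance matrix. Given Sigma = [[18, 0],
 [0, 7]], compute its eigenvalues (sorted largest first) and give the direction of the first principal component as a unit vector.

Step 1 — characteristic polynomial of 2×2 Sigma:
  det(Sigma - λI) = λ² - trace · λ + det = 0.
  trace = 18 + 7 = 25, det = 18·7 - (0)² = 126.
Step 2 — discriminant:
  Δ = trace² - 4·det = 625 - 504 = 121.
Step 3 — eigenvalues:
  λ = (trace ± √Δ)/2 = (25 ± 11)/2,
  λ_1 = 18,  λ_2 = 7.

Step 4 — unit eigenvector for λ_1: Sigma is diagonal, so its eigenvectors are the coordinate axes. λ_1 = 18 is the diagonal entry on the first coordinate axis, hence
  v_1 = (1, 0) (||v_1|| = 1).

λ_1 = 18,  λ_2 = 7;  v_1 ≈ (1, 0)


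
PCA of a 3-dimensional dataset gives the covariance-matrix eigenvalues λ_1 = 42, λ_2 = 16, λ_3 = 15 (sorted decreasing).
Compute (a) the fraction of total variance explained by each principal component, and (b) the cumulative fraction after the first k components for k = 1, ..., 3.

Step 1 — total variance = trace(Sigma) = Σ λ_i = 42 + 16 + 15 = 73.

Step 2 — fraction explained by component i = λ_i / Σ λ:
  PC1: 42/73 = 0.5753
  PC2: 16/73 = 0.2192
  PC3: 15/73 = 0.2055

Step 3 — cumulative fraction after k components = (λ_1 + ... + λ_k) / Σ λ:
  k = 1: 42/73 = 0.5753
  k = 2: (42 + 16)/73 = 58/73 = 0.7945
  k = 3: (42 + 16 + 15)/73 = 73/73 = 1

Summary (fraction, with percent):

explained: PC1 0.5753 (57.53%), PC2 0.2192 (21.92%), PC3 0.2055 (20.55%);  cumulative: 0.5753, 0.7945, 1


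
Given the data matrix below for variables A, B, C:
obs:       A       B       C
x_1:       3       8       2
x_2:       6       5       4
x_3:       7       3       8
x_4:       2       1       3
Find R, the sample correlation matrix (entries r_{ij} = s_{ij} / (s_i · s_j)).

Step 1 — column means:
  mean(A) = (3 + 6 + 7 + 2) / 4 = 18/4 = 4.5
  mean(B) = (8 + 5 + 3 + 1) / 4 = 17/4 = 4.25
  mean(C) = (2 + 4 + 8 + 3) / 4 = 17/4 = 4.25

Step 2 — sample variances and covariances s[i,j] = (1/(n-1)) · Σ_k (x_{k,i} - mean_i) · (x_{k,j} - mean_j), with n-1 = 3:
  s[A,A] = ((-1.5)·(-1.5) + (1.5)·(1.5) + (2.5)·(2.5) + (-2.5)·(-2.5)) / 3 = 17/3 = 5.6667
  s[A,B] = ((-1.5)·(3.75) + (1.5)·(0.75) + (2.5)·(-1.25) + (-2.5)·(-3.25)) / 3 = 0.5/3 = 0.1667
  s[A,C] = ((-1.5)·(-2.25) + (1.5)·(-0.25) + (2.5)·(3.75) + (-2.5)·(-1.25)) / 3 = 15.5/3 = 5.1667
  s[B,B] = ((3.75)·(3.75) + (0.75)·(0.75) + (-1.25)·(-1.25) + (-3.25)·(-3.25)) / 3 = 26.75/3 = 8.9167
  s[B,C] = ((3.75)·(-2.25) + (0.75)·(-0.25) + (-1.25)·(3.75) + (-3.25)·(-1.25)) / 3 = -9.25/3 = -3.0833
  s[C,C] = ((-2.25)·(-2.25) + (-0.25)·(-0.25) + (3.75)·(3.75) + (-1.25)·(-1.25)) / 3 = 20.75/3 = 6.9167
  Sample standard deviations s_i = √(s[i,i]):
  s(A) = √(5.6667) = 2.3805
  s(B) = √(8.9167) = 2.9861
  s(C) = √(6.9167) = 2.63

Step 3 — r_{ij} = s_{ij} / (s_i · s_j):
  r[A,A] = 1 (diagonal).
  r[A,B] = 0.1667 / (2.3805 · 2.9861) = 0.1667 / 7.1083 = 0.0234
  r[A,C] = 5.1667 / (2.3805 · 2.63) = 5.1667 / 6.2605 = 0.8253
  r[B,B] = 1 (diagonal).
  r[B,C] = -3.0833 / (2.9861 · 2.63) = -3.0833 / 7.8533 = -0.3926
  r[C,C] = 1 (diagonal).

R is symmetric with unit diagonal. Assembling:

R = [[1, 0.0234, 0.8253],
 [0.0234, 1, -0.3926],
 [0.8253, -0.3926, 1]]


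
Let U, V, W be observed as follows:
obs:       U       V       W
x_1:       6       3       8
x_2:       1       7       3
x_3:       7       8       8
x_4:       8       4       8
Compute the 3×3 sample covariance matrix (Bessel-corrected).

Step 1 — column means:
  mean(U) = (6 + 1 + 7 + 8) / 4 = 22/4 = 5.5
  mean(V) = (3 + 7 + 8 + 4) / 4 = 22/4 = 5.5
  mean(W) = (8 + 3 + 8 + 8) / 4 = 27/4 = 6.75

Step 2 — sample covariance S[i,j] = (1/(n-1)) · Σ_k (x_{k,i} - mean_i) · (x_{k,j} - mean_j), with n-1 = 3.
  S[U,U] = ((0.5)·(0.5) + (-4.5)·(-4.5) + (1.5)·(1.5) + (2.5)·(2.5)) / 3 = 29/3 = 9.6667
  S[U,V] = ((0.5)·(-2.5) + (-4.5)·(1.5) + (1.5)·(2.5) + (2.5)·(-1.5)) / 3 = -8/3 = -2.6667
  S[U,W] = ((0.5)·(1.25) + (-4.5)·(-3.75) + (1.5)·(1.25) + (2.5)·(1.25)) / 3 = 22.5/3 = 7.5
  S[V,V] = ((-2.5)·(-2.5) + (1.5)·(1.5) + (2.5)·(2.5) + (-1.5)·(-1.5)) / 3 = 17/3 = 5.6667
  S[V,W] = ((-2.5)·(1.25) + (1.5)·(-3.75) + (2.5)·(1.25) + (-1.5)·(1.25)) / 3 = -7.5/3 = -2.5
  S[W,W] = ((1.25)·(1.25) + (-3.75)·(-3.75) + (1.25)·(1.25) + (1.25)·(1.25)) / 3 = 18.75/3 = 6.25

S is symmetric (S[j,i] = S[i,j]). Assembling:

S = [[9.6667, -2.6667, 7.5],
 [-2.6667, 5.6667, -2.5],
 [7.5, -2.5, 6.25]]


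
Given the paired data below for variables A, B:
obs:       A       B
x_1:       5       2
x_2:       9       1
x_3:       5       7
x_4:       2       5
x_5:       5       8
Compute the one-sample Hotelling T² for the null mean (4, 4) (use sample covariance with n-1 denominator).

Step 1 — sample mean vector:
  mean(A) = (5 + 9 + 5 + 2 + 5) / 5 = 26/5 = 5.2
  mean(B) = (2 + 1 + 7 + 5 + 8) / 5 = 23/5 = 4.6
  x̄ = (5.2, 4.6),  deviation x̄ - mu_0 = (5.2, 4.6) - (4, 4) = (1.2, 0.6).

Step 2 — sample covariance matrix, S[i,j] = (1/(n-1)) · Σ_k (x_{k,i} - mean_i) · (x_{k,j} - mean_j), divisor n-1 = 4:
  S[A,A] = ((-0.2)·(-0.2) + (3.8)·(3.8) + (-0.2)·(-0.2) + (-3.2)·(-3.2) + (-0.2)·(-0.2)) / 4 = 24.8/4 = 6.2
  S[A,B] = ((-0.2)·(-2.6) + (3.8)·(-3.6) + (-0.2)·(2.4) + (-3.2)·(0.4) + (-0.2)·(3.4)) / 4 = -15.6/4 = -3.9
  S[B,B] = ((-2.6)·(-2.6) + (-3.6)·(-3.6) + (2.4)·(2.4) + (0.4)·(0.4) + (3.4)·(3.4)) / 4 = 37.2/4 = 9.3
  S = [[6.2, -3.9],
 [-3.9, 9.3]].

Step 3 — invert S. det(S) = 6.2·9.3 - (-3.9)² = 42.45.
  S^{-1} = (1/det) · [[d, -b], [-b, a]] = [[0.2191, 0.0919],
 [0.0919, 0.1461]].

Step 4 — quadratic form (x̄ - mu_0)^T · S^{-1} · (x̄ - mu_0):
  S^{-1} · (x̄ - mu_0) = (0.318, 0.1979),
  (x̄ - mu_0)^T · [...] = (1.2)·(0.318) + (0.6)·(0.1979) = 0.5004.

Step 5 — scale by n: T² = 5 · 0.5004 = 2.5018.

T² ≈ 2.5018


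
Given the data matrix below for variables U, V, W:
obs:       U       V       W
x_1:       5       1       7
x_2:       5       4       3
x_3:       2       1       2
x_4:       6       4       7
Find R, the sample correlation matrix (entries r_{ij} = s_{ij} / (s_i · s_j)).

Step 1 — column means:
  mean(U) = (5 + 5 + 2 + 6) / 4 = 18/4 = 4.5
  mean(V) = (1 + 4 + 1 + 4) / 4 = 10/4 = 2.5
  mean(W) = (7 + 3 + 2 + 7) / 4 = 19/4 = 4.75

Step 2 — sample variances and covariances s[i,j] = (1/(n-1)) · Σ_k (x_{k,i} - mean_i) · (x_{k,j} - mean_j), with n-1 = 3:
  s[U,U] = ((0.5)·(0.5) + (0.5)·(0.5) + (-2.5)·(-2.5) + (1.5)·(1.5)) / 3 = 9/3 = 3
  s[U,V] = ((0.5)·(-1.5) + (0.5)·(1.5) + (-2.5)·(-1.5) + (1.5)·(1.5)) / 3 = 6/3 = 2
  s[U,W] = ((0.5)·(2.25) + (0.5)·(-1.75) + (-2.5)·(-2.75) + (1.5)·(2.25)) / 3 = 10.5/3 = 3.5
  s[V,V] = ((-1.5)·(-1.5) + (1.5)·(1.5) + (-1.5)·(-1.5) + (1.5)·(1.5)) / 3 = 9/3 = 3
  s[V,W] = ((-1.5)·(2.25) + (1.5)·(-1.75) + (-1.5)·(-2.75) + (1.5)·(2.25)) / 3 = 1.5/3 = 0.5
  s[W,W] = ((2.25)·(2.25) + (-1.75)·(-1.75) + (-2.75)·(-2.75) + (2.25)·(2.25)) / 3 = 20.75/3 = 6.9167
  Sample standard deviations s_i = √(s[i,i]):
  s(U) = √(3) = 1.7321
  s(V) = √(3) = 1.7321
  s(W) = √(6.9167) = 2.63

Step 3 — r_{ij} = s_{ij} / (s_i · s_j):
  r[U,U] = 1 (diagonal).
  r[U,V] = 2 / (1.7321 · 1.7321) = 2 / 3 = 0.6667
  r[U,W] = 3.5 / (1.7321 · 2.63) = 3.5 / 4.5552 = 0.7683
  r[V,V] = 1 (diagonal).
  r[V,W] = 0.5 / (1.7321 · 2.63) = 0.5 / 4.5552 = 0.1098
  r[W,W] = 1 (diagonal).

R is symmetric with unit diagonal. Assembling:

R = [[1, 0.6667, 0.7683],
 [0.6667, 1, 0.1098],
 [0.7683, 0.1098, 1]]


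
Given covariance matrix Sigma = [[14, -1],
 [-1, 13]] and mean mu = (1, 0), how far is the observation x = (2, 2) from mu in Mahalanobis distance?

Step 1 — centre the observation: (x - mu) = (1, 2).

Step 2 — invert Sigma. det(Sigma) = 14·13 - (-1)² = 181.
  Sigma^{-1} = (1/det) · [[d, -b], [-b, a]] = [[0.0718, 0.0055],
 [0.0055, 0.0773]].

Step 3 — form the quadratic (x - mu)^T · Sigma^{-1} · (x - mu):
  Sigma^{-1} · (x - mu) = (0.0829, 0.1602).
  (x - mu)^T · [Sigma^{-1} · (x - mu)] = (1)·(0.0829) + (2)·(0.1602) = 0.4033.

Step 4 — take square root: d = √(0.4033) ≈ 0.6351.

d(x, mu) = √(0.4033) ≈ 0.6351


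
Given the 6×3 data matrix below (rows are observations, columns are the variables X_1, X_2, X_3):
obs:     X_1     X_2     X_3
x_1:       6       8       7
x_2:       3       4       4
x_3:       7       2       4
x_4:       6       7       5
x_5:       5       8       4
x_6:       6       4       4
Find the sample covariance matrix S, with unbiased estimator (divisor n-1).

Step 1 — column means:
  mean(X_1) = (6 + 3 + 7 + 6 + 5 + 6) / 6 = 33/6 = 5.5
  mean(X_2) = (8 + 4 + 2 + 7 + 8 + 4) / 6 = 33/6 = 5.5
  mean(X_3) = (7 + 4 + 4 + 5 + 4 + 4) / 6 = 28/6 = 4.6667

Step 2 — sample covariance S[i,j] = (1/(n-1)) · Σ_k (x_{k,i} - mean_i) · (x_{k,j} - mean_j), with n-1 = 5.
  S[X_1,X_1] = ((0.5)·(0.5) + (-2.5)·(-2.5) + (1.5)·(1.5) + (0.5)·(0.5) + (-0.5)·(-0.5) + (0.5)·(0.5)) / 5 = 9.5/5 = 1.9
  S[X_1,X_2] = ((0.5)·(2.5) + (-2.5)·(-1.5) + (1.5)·(-3.5) + (0.5)·(1.5) + (-0.5)·(2.5) + (0.5)·(-1.5)) / 5 = -1.5/5 = -0.3
  S[X_1,X_3] = ((0.5)·(2.3333) + (-2.5)·(-0.6667) + (1.5)·(-0.6667) + (0.5)·(0.3333) + (-0.5)·(-0.6667) + (0.5)·(-0.6667)) / 5 = 2/5 = 0.4
  S[X_2,X_2] = ((2.5)·(2.5) + (-1.5)·(-1.5) + (-3.5)·(-3.5) + (1.5)·(1.5) + (2.5)·(2.5) + (-1.5)·(-1.5)) / 5 = 31.5/5 = 6.3
  S[X_2,X_3] = ((2.5)·(2.3333) + (-1.5)·(-0.6667) + (-3.5)·(-0.6667) + (1.5)·(0.3333) + (2.5)·(-0.6667) + (-1.5)·(-0.6667)) / 5 = 9/5 = 1.8
  S[X_3,X_3] = ((2.3333)·(2.3333) + (-0.6667)·(-0.6667) + (-0.6667)·(-0.6667) + (0.3333)·(0.3333) + (-0.6667)·(-0.6667) + (-0.6667)·(-0.6667)) / 5 = 7.3333/5 = 1.4667

S is symmetric (S[j,i] = S[i,j]). Assembling:

S = [[1.9, -0.3, 0.4],
 [-0.3, 6.3, 1.8],
 [0.4, 1.8, 1.4667]]


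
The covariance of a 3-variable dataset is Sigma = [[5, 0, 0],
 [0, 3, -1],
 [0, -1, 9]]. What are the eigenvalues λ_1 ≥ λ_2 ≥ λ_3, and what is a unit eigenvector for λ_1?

Step 1 — characteristic polynomial p(λ) = det(λI - Sigma) = λ³ - tr·λ² + c_1·λ - det, where tr = trace, c_1 = sum of the principal 2×2 minors, det = det(Sigma):
  tr = 5 + 3 + 9 = 17,
  c_1 = (5·3 - (0)²) + (5·9 - (0)²) + (3·9 - (-1)²) = 15 + 45 + 26 = 86,
  det = 5·(3·9 - (-1)²) - (0)·((0)·9 - (-1)·(0)) + (0)·((0)·(-1) - 3·(0)) = 5·(26) - (0)·(0) + (0)·(0) = 130.
  So p(λ) = λ³ - 17λ² + 86λ - 130.
Step 2 — look for an integer root (rational root theorem: any rational root is an integer divisor of 130). Testing λ = 5:
  p(5) = 125 - 425 + 430 - 130 = 0  ✓
  Dividing out (λ - 5): p(λ) = (λ - 5)(λ² - 12λ + 26).
Step 3 — remaining eigenvalues from the quadratic λ² - 12λ + 26 = 0:
  Δ = 12² - 4·26 = 144 - 104 = 40,  λ = (12 ± √40)/2 = (12 ± 6.3246)/2 ≈ 9.1623 or 2.8377.
  Sorted: λ_1 = 9.1623,  λ_2 = 5,  λ_3 = 2.8377  (check: sum = 17 = tr ✓).

Step 4 — unit eigenvector for λ_1 ≈ 9.1623: v spans the null space of (Sigma - λ_1 I), whose rows are
  r_1 = (-4.1623, 0, 0),  r_2 = (0, -6.1623, -1),  r_3 = (0, -1, -0.1623).
  v is orthogonal to every row, so take v ∝ r_1 × r_2 = ((0)·(-1) - (0)·(-6.1623), (0)·(0) - (-4.1623)·(-1), (-4.1623)·(-6.1623) - (0)·(0)) ≈ (0, -4.1623, 25.6491).
  Rescale (multiply by -1 so the first nonzero entry is positive): u = (0, 4.1623, -25.6491).
  ||u|| = √((0)² + (4.1623)² + (-25.6491)²) = √(675.2014) ≈ 25.9846,  v_1 = u/||u|| ≈ (0, 0.1602, -0.9871) (||v_1|| = 1).

λ_1 = 9.1623,  λ_2 = 5,  λ_3 = 2.8377;  v_1 ≈ (0, 0.1602, -0.9871)
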